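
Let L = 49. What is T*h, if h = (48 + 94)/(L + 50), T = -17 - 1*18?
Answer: -4970/99 ≈ -50.202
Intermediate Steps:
T = -35 (T = -17 - 18 = -35)
h = 142/99 (h = (48 + 94)/(49 + 50) = 142/99 ≈ 1.4343)
T*h = -35*142/99 = -4970/99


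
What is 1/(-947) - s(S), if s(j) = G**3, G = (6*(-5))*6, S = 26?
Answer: 5522903999/947 ≈ 5.8320e+6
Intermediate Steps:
G = -180 (G = -30*6 = -180)
s(j) = -5832000 (s(j) = (-180)**3 = -5832000)
1/(-947) - s(S) = 1/(-947) - 1*(-5832000) = -1/947 + 5832000 = 5522903999/947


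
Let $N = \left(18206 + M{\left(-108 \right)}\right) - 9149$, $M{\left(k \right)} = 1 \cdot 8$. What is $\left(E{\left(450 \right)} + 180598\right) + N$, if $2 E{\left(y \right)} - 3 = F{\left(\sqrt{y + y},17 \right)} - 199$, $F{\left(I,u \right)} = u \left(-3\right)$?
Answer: $\frac{379079}{2} \approx 1.8954 \cdot 10^{5}$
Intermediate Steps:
$M{\left(k \right)} = 8$
$F{\left(I,u \right)} = - 3 u$
$E{\left(y \right)} = - \frac{247}{2}$ ($E{\left(y \right)} = \frac{3}{2} + \frac{\left(-3\right) 17 - 199}{2} = \frac{3}{2} + \frac{-51 - 199}{2} = \frac{3}{2} + \frac{1}{2} \left(-250\right) = \frac{3}{2} - 125 = - \frac{247}{2}$)
$N = 9065$ ($N = \left(18206 + 8\right) - 9149 = 18214 - 9149 = 9065$)
$\left(E{\left(450 \right)} + 180598\right) + N = \left(- \frac{247}{2} + 180598\right) + 9065 = \frac{360949}{2} + 9065 = \frac{379079}{2}$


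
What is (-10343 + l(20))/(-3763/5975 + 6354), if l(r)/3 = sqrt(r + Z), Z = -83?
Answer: -61799425/37961387 + 53775*I*sqrt(7)/37961387 ≈ -1.628 + 0.0037479*I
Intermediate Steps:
l(r) = 3*sqrt(-83 + r) (l(r) = 3*sqrt(r - 83) = 3*sqrt(-83 + r))
(-10343 + l(20))/(-3763/5975 + 6354) = (-10343 + 3*sqrt(-83 + 20))/(-3763/5975 + 6354) = (-10343 + 3*sqrt(-63))/(-3763*1/5975 + 6354) = (-10343 + 3*(3*I*sqrt(7)))/(-3763/5975 + 6354) = (-10343 + 9*I*sqrt(7))/(37961387/5975) = (-10343 + 9*I*sqrt(7))*(5975/37961387) = -61799425/37961387 + 53775*I*sqrt(7)/37961387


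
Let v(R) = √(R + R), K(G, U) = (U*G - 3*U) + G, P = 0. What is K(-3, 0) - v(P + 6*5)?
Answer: -3 - 2*√15 ≈ -10.746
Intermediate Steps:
K(G, U) = G - 3*U + G*U (K(G, U) = (G*U - 3*U) + G = (-3*U + G*U) + G = G - 3*U + G*U)
v(R) = √2*√R (v(R) = √(2*R) = √2*√R)
K(-3, 0) - v(P + 6*5) = (-3 - 3*0 - 3*0) - √2*√(0 + 6*5) = (-3 + 0 + 0) - √2*√(0 + 30) = -3 - √2*√30 = -3 - 2*√15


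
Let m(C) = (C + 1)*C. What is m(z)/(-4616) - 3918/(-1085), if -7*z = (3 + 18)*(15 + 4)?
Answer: 1827771/626045 ≈ 2.9196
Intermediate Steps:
z = -57 (z = -(3 + 18)*(15 + 4)/7 = -3*19 = -⅐*399 = -57)
m(C) = C*(1 + C) (m(C) = (1 + C)*C = C*(1 + C))
m(z)/(-4616) - 3918/(-1085) = -57*(1 - 57)/(-4616) - 3918/(-1085) = -57*(-56)*(-1/4616) - 3918*(-1/1085) = 3192*(-1/4616) + 3918/1085 = -399/577 + 3918/1085 = 1827771/626045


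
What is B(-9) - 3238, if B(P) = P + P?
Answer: -3256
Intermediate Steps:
B(P) = 2*P
B(-9) - 3238 = 2*(-9) - 3238 = -18 - 3238 = -3256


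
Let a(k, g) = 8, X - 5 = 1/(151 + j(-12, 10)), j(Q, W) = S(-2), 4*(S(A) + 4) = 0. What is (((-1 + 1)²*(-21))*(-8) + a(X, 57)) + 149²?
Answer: 22209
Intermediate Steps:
S(A) = -4 (S(A) = -4 + (¼)*0 = -4 + 0 = -4)
j(Q, W) = -4
X = 736/147 (X = 5 + 1/(151 - 4) = 5 + 1/147 = 736/147 ≈ 5.0068)
(((-1 + 1)²*(-21))*(-8) + a(X, 57)) + 149² = (((-1 + 1)²*(-21))*(-8) + 8) + 149² = ((0²*(-21))*(-8) + 8) + 22201 = ((0*(-21))*(-8) + 8) + 22201 = (0*(-8) + 8) + 22201 = (0 + 8) + 22201 = 8 + 22201 = 22209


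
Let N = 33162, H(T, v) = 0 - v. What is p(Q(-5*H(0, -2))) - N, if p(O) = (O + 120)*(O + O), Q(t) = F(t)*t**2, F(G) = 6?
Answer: 830838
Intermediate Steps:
H(T, v) = -v
Q(t) = 6*t**2
p(O) = 2*O*(120 + O) (p(O) = (120 + O)*(2*O) = 2*O*(120 + O))
p(Q(-5*H(0, -2))) - N = 2*(6*(-(-5)*(-2))**2)*(120 + 6*(-(-5)*(-2))**2) - 1*33162 = 2*(6*(-5*2)**2)*(120 + 6*(-5*2)**2) - 33162 = 2*(6*(-10)**2)*(120 + 6*(-10)**2) - 33162 = 2*(6*100)*(120 + 6*100) - 33162 = 2*600*(120 + 600) - 33162 = 2*600*720 - 33162 = 864000 - 33162 = 830838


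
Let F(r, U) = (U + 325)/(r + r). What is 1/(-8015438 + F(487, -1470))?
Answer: -974/7807037757 ≈ -1.2476e-7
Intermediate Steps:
F(r, U) = (325 + U)/(2*r) (F(r, U) = (325 + U)/((2*r)) = (325 + U)*(1/(2*r)) = (325 + U)/(2*r))
1/(-8015438 + F(487, -1470)) = 1/(-8015438 + (½)*(325 - 1470)/487) = 1/(-8015438 + (½)*(1/487)*(-1145)) = 1/(-8015438 - 1145/974) = 1/(-7807037757/974) = -974/7807037757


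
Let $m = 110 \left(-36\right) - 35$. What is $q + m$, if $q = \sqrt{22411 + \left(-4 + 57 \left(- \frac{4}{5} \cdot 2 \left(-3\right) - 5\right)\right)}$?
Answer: $-3995 + \frac{3 \sqrt{62210}}{5} \approx -3845.3$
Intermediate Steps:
$q = \frac{3 \sqrt{62210}}{5}$ ($q = \sqrt{22411 + \left(-4 + 57 \left(\left(-4\right) \frac{1}{5} \cdot 2 \left(-3\right) - 5\right)\right)} = \sqrt{22411 + \left(-4 + 57 \left(\left(- \frac{4}{5}\right) 2 \left(-3\right) - 5\right)\right)} = \sqrt{22411 + \left(-4 + 57 \left(\left(- \frac{8}{5}\right) \left(-3\right) - 5\right)\right)} = \sqrt{22411 + \left(-4 + 57 \left(\frac{24}{5} - 5\right)\right)} = \sqrt{22411 + \left(-4 + 57 \left(- \frac{1}{5}\right)\right)} = \sqrt{22411 - \frac{77}{5}} = \sqrt{\frac{111978}{5}} = \frac{3 \sqrt{62210}}{5} \approx 149.65$)
$m = -3995$ ($m = -3960 - 35 = -3995$)
$q + m = \frac{3 \sqrt{62210}}{5} - 3995 = -3995 + \frac{3 \sqrt{62210}}{5}$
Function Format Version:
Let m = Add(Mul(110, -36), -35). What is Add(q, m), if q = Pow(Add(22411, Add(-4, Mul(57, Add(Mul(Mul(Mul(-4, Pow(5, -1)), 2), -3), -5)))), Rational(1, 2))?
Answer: Add(-3995, Mul(Rational(3, 5), Pow(62210, Rational(1, 2)))) ≈ -3845.3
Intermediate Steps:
q = Mul(Rational(3, 5), Pow(62210, Rational(1, 2))) (q = Pow(Add(22411, Add(-4, Mul(57, Add(Mul(Mul(Mul(-4, Rational(1, 5)), 2), -3), -5)))), Rational(1, 2)) = Pow(Add(22411, Add(-4, Mul(57, Add(Mul(Mul(Rational(-4, 5), 2), -3), -5)))), Rational(1, 2)) = Pow(Add(22411, Add(-4, Mul(57, Add(Mul(Rational(-8, 5), -3), -5)))), Rational(1, 2)) = Pow(Add(22411, Add(-4, Mul(57, Add(Rational(24, 5), -5)))), Rational(1, 2)) = Pow(Add(22411, Add(-4, Mul(57, Rational(-1, 5)))), Rational(1, 2)) = Pow(Add(22411, Add(-4, Rational(-57, 5))), Rational(1, 2)) = Pow(Add(22411, Rational(-77, 5)), Rational(1, 2)) = Pow(Rational(111978, 5), Rational(1, 2)) = Mul(Rational(3, 5), Pow(62210, Rational(1, 2))) ≈ 149.65)
m = -3995 (m = Add(-3960, -35) = -3995)
Add(q, m) = Add(Mul(Rational(3, 5), Pow(62210, Rational(1, 2))), -3995) = Add(-3995, Mul(Rational(3, 5), Pow(62210, Rational(1, 2))))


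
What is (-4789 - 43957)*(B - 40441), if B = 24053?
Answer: 798849448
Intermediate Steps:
(-4789 - 43957)*(B - 40441) = (-4789 - 43957)*(24053 - 40441) = -48746*(-16388) = 798849448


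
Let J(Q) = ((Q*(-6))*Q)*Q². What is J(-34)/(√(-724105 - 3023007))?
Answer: 2004504*I*√936778/468389 ≈ 4142.1*I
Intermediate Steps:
J(Q) = -6*Q⁴ (J(Q) = ((-6*Q)*Q)*Q² = (-6*Q²)*Q² = -6*Q⁴)
J(-34)/(√(-724105 - 3023007)) = (-6*(-34)⁴)/(√(-724105 - 3023007)) = (-6*1336336)/(√(-3747112)) = -8018016*(-I*√936778/1873556) = -(-2004504)*I*√936778/468389 = 2004504*I*√936778/468389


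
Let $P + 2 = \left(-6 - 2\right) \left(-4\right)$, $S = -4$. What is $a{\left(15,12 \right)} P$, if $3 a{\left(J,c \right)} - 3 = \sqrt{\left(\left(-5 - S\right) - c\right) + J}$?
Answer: $30 + 10 \sqrt{2} \approx 44.142$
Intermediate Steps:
$P = 30$ ($P = -2 + \left(-6 - 2\right) \left(-4\right) = -2 - -32 = -2 + 32 = 30$)
$a{\left(J,c \right)} = 1 + \frac{\sqrt{-1 + J - c}}{3}$ ($a{\left(J,c \right)} = 1 + \frac{\sqrt{\left(\left(-5 - -4\right) - c\right) + J}}{3} = 1 + \frac{\sqrt{\left(\left(-5 + 4\right) - c\right) + J}}{3} = 1 + \frac{\sqrt{\left(-1 - c\right) + J}}{3} = 1 + \frac{\sqrt{-1 + J - c}}{3}$)
$a{\left(15,12 \right)} P = \left(1 + \frac{\sqrt{-1 + 15 - 12}}{3}\right) 30 = \left(1 + \frac{\sqrt{2}}{3}\right) 30 = 30 + 10 \sqrt{2}$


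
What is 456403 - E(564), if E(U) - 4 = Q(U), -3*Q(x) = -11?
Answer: 1369186/3 ≈ 4.5640e+5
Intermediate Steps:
Q(x) = 11/3 (Q(x) = -1/3*(-11) = 11/3)
E(U) = 23/3 (E(U) = 4 + 11/3 = 23/3)
456403 - E(564) = 456403 - 1*23/3 = 456403 - 23/3 = 1369186/3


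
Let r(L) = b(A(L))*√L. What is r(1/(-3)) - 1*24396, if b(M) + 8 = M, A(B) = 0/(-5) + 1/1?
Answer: -24396 - 7*I*√3/3 ≈ -24396.0 - 4.0415*I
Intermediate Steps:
A(B) = 1 (A(B) = 0*(-⅕) + 1*1 = 0 + 1 = 1)
b(M) = -8 + M
r(L) = -7*√L (r(L) = (-8 + 1)*√L = -7*√L)
r(1/(-3)) - 1*24396 = -7*I*√3/3 - 1*24396 = -7*I*√3/3 - 24396 = -24396 - 7*I*√3/3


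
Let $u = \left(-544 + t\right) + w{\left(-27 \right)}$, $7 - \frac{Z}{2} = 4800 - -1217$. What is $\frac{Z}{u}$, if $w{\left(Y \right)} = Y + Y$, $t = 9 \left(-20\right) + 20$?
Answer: $\frac{6010}{379} \approx 15.858$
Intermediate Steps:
$Z = -12020$ ($Z = 14 - 2 \left(4800 - -1217\right) = 14 - 2 \left(4800 + 1217\right) = 14 - 12034 = -12020$)
$t = -160$ ($t = -180 + 20 = -160$)
$w{\left(Y \right)} = 2 Y$
$u = -758$ ($u = \left(-544 - 160\right) + 2 \left(-27\right) = -704 - 54 = -758$)
$\frac{Z}{u} = - \frac{12020}{-758} = \left(-12020\right) \left(- \frac{1}{758}\right) = \frac{6010}{379}$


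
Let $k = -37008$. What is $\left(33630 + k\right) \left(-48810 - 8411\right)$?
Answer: $193292538$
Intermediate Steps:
$\left(33630 + k\right) \left(-48810 - 8411\right) = \left(33630 - 37008\right) \left(-48810 - 8411\right) = \left(-3378\right) \left(-57221\right) = 193292538$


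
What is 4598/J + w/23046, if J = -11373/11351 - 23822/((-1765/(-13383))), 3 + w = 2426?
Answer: 2215152839910671/27799855196337822 ≈ 0.079682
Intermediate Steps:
w = 2423 (w = -3 + 2426 = 2423)
J = -3618830408271/20034515 (J = -11373*1/11351 - 23822/((-1765*(-1/13383))) = -11373/11351 - 23822/1765/13383 = -11373/11351 - 23822*13383/1765 = -11373/11351 - 318809826/1765 = -3618830408271/20034515 ≈ -1.8063e+5)
4598/J + w/23046 = 4598/(-3618830408271/20034515) + 2423/23046 = 4598*(-20034515/3618830408271) + 2423*(1/23046) = -92118699970/3618830408271 + 2423/23046 = 2215152839910671/27799855196337822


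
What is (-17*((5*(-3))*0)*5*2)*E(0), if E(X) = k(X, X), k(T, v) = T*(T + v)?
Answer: 0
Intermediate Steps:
E(X) = 2*X² (E(X) = X*(X + X) = X*(2*X) = 2*X²)
(-17*((5*(-3))*0)*5*2)*E(0) = (-17*((5*(-3))*0)*5*2)*(2*0²) = (-17*-15*0*5*2)*(2*0) = -17*0*5*2*0 = -0*2*0 = -17*0*0 = 0*0 = 0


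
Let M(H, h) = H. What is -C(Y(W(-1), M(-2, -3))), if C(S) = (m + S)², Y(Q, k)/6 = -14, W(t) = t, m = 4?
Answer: -6400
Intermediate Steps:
Y(Q, k) = -84 (Y(Q, k) = 6*(-14) = -84)
C(S) = (4 + S)²
-C(Y(W(-1), M(-2, -3))) = -(4 - 84)² = -1*(-80)² = -1*6400 = -6400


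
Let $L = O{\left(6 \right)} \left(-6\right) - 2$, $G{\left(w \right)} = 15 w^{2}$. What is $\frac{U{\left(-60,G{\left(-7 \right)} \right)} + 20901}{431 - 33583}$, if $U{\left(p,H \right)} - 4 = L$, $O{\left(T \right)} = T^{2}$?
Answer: $- \frac{20687}{33152} \approx -0.624$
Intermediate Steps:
$L = -218$ ($L = 6^{2} \left(-6\right) - 2 = 36 \left(-6\right) - 2 = -216 - 2 = -218$)
$U{\left(p,H \right)} = -214$ ($U{\left(p,H \right)} = 4 - 218 = -214$)
$\frac{U{\left(-60,G{\left(-7 \right)} \right)} + 20901}{431 - 33583} = \frac{-214 + 20901}{431 - 33583} = \frac{20687}{-33152} = 20687 \left(- \frac{1}{33152}\right) = - \frac{20687}{33152}$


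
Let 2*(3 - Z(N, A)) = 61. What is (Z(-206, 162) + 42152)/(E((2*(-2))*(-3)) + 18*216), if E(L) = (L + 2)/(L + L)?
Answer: 505494/46663 ≈ 10.833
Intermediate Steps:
Z(N, A) = -55/2 (Z(N, A) = 3 - ½*61 = 3 - 61/2 = -55/2)
E(L) = (2 + L)/(2*L) (E(L) = (2 + L)/((2*L)) = (2 + L)*(1/(2*L)) = (2 + L)/(2*L))
(Z(-206, 162) + 42152)/(E((2*(-2))*(-3)) + 18*216) = (-55/2 + 42152)/((2 + (2*(-2))*(-3))/(2*(((2*(-2))*(-3)))) + 18*216) = 84249/(2*((2 - 4*(-3))/(2*((-4*(-3)))) + 3888)) = 84249/(2*((½)*(2 + 12)/12 + 3888)) = 84249/(2*((½)*(1/12)*14 + 3888)) = 84249/(2*(7/12 + 3888)) = 84249/(2*(46663/12)) = (84249/2)*(12/46663) = 505494/46663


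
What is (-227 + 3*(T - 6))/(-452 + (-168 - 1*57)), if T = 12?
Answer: 209/677 ≈ 0.30871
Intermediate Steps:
(-227 + 3*(T - 6))/(-452 + (-168 - 1*57)) = (-227 + 3*(12 - 6))/(-452 + (-168 - 1*57)) = (-227 + 3*6)/(-452 + (-168 - 57)) = (-227 + 18)/(-452 - 225) = -209/(-677) = -209*(-1/677) = 209/677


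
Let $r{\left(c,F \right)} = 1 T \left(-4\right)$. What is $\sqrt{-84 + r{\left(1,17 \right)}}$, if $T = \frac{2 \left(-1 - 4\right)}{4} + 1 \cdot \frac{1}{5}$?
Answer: $\frac{i \sqrt{1870}}{5} \approx 8.6487 i$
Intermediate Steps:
$T = - \frac{23}{10}$ ($T = 2 \left(-5\right) \frac{1}{4} + 1 \cdot \frac{1}{5} = \left(-10\right) \frac{1}{4} + \frac{1}{5} = - \frac{5}{2} + \frac{1}{5} = - \frac{23}{10} \approx -2.3$)
$r{\left(c,F \right)} = \frac{46}{5}$ ($r{\left(c,F \right)} = 1 \left(- \frac{23}{10}\right) \left(-4\right) = \left(- \frac{23}{10}\right) \left(-4\right) = \frac{46}{5}$)
$\sqrt{-84 + r{\left(1,17 \right)}} = \sqrt{-84 + \frac{46}{5}} = \sqrt{- \frac{374}{5}} = \frac{i \sqrt{1870}}{5}$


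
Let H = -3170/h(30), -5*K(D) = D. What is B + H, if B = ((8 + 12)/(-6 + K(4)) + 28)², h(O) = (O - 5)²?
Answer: 22501274/36125 ≈ 622.87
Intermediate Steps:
h(O) = (-5 + O)²
K(D) = -D/5
H = -634/125 (H = -3170/(-5 + 30)² = -3170/(25²) = -3170/625 = -3170*1/625 = -634/125 ≈ -5.0720)
B = 181476/289 (B = ((8 + 12)/(-6 - ⅕*4) + 28)² = (20/(-6 - ⅘) + 28)² = (20/(-34/5) + 28)² = (20*(-5/34) + 28)² = (-50/17 + 28)² = (426/17)² = 181476/289 ≈ 627.94)
B + H = 181476/289 - 634/125 = 22501274/36125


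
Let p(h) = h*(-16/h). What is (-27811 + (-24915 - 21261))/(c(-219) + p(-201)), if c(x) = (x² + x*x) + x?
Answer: -73987/95687 ≈ -0.77322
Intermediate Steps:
p(h) = -16
c(x) = x + 2*x² (c(x) = (x² + x²) + x = 2*x² + x = x + 2*x²)
(-27811 + (-24915 - 21261))/(c(-219) + p(-201)) = (-27811 + (-24915 - 21261))/(-219*(1 + 2*(-219)) - 16) = (-27811 - 46176)/(-219*(1 - 438) - 16) = -73987/(-219*(-437) - 16) = -73987/(95703 - 16) = -73987/95687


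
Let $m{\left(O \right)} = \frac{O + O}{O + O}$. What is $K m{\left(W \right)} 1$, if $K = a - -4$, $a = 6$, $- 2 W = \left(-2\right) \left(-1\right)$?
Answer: $10$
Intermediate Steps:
$W = -1$ ($W = - \frac{\left(-2\right) \left(-1\right)}{2} = \left(- \frac{1}{2}\right) 2 = -1$)
$m{\left(O \right)} = 1$ ($m{\left(O \right)} = \frac{2 O}{2 O} = 2 O \frac{1}{2 O} = 1$)
$K = 10$ ($K = 6 - -4 = 6 + 4 = 10$)
$K m{\left(W \right)} 1 = 10 \cdot 1 \cdot 1 = 10 \cdot 1 = 10$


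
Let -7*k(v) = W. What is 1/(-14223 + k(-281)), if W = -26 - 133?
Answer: -7/99402 ≈ -7.0421e-5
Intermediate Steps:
W = -159
k(v) = 159/7 (k(v) = -⅐*(-159) = 159/7)
1/(-14223 + k(-281)) = 1/(-14223 + 159/7) = 1/(-99402/7) = -7/99402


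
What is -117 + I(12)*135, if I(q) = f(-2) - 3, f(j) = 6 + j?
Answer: 18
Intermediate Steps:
I(q) = 1 (I(q) = (6 - 2) - 3 = 4 - 3 = 1)
-117 + I(12)*135 = -117 + 1*135 = -117 + 135 = 18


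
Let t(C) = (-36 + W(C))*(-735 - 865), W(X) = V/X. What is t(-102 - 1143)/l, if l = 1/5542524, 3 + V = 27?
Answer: 26511887600640/83 ≈ 3.1942e+11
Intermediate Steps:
V = 24 (V = -3 + 27 = 24)
W(X) = 24/X
t(C) = 57600 - 38400/C (t(C) = (-36 + 24/C)*(-735 - 865) = (-36 + 24/C)*(-1600) = 57600 - 38400/C)
l = 1/5542524 ≈ 1.8042e-7
t(-102 - 1143)/l = (57600 - 38400/(-102 - 1143))/(1/5542524) = (57600 - 38400/(-1245))*5542524 = (57600 - 38400*(-1/1245))*5542524 = (57600 + 2560/83)*5542524 = (4783360/83)*5542524 = 26511887600640/83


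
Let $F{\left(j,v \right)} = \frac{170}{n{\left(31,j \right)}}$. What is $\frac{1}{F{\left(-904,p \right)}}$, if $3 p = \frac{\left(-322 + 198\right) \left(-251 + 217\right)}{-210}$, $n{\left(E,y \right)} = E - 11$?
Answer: $\frac{2}{17} \approx 0.11765$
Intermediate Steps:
$n{\left(E,y \right)} = -11 + E$ ($n{\left(E,y \right)} = E - 11 = -11 + E$)
$p = - \frac{2108}{315}$ ($p = \frac{\left(-322 + 198\right) \left(-251 + 217\right) \frac{1}{-210}}{3} = \frac{\left(-124\right) \left(-34\right) \left(- \frac{1}{210}\right)}{3} = \frac{4216 \left(- \frac{1}{210}\right)}{3} = \frac{1}{3} \left(- \frac{2108}{105}\right) = - \frac{2108}{315} \approx -6.6921$)
$F{\left(j,v \right)} = \frac{17}{2}$ ($F{\left(j,v \right)} = \frac{170}{-11 + 31} = \frac{170}{20} = 170 \cdot \frac{1}{20} = \frac{17}{2}$)
$\frac{1}{F{\left(-904,p \right)}} = \frac{1}{\frac{17}{2}} = \frac{2}{17}$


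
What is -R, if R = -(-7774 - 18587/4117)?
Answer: -32024145/4117 ≈ -7778.5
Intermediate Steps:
R = 32024145/4117 (R = -(-7774 - 18587/4117) = -1*(-32024145/4117) = 32024145/4117 ≈ 7778.5)
-R = -1*32024145/4117 = -32024145/4117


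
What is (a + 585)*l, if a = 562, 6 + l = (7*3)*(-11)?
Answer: -271839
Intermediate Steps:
l = -237 (l = -6 + (7*3)*(-11) = -6 + 21*(-11) = -6 - 231 = -237)
(a + 585)*l = (562 + 585)*(-237) = 1147*(-237) = -271839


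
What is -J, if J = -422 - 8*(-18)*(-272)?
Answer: 39590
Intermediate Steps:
J = -39590 (J = -422 + 144*(-272) = -422 - 39168 = -39590)
-J = -1*(-39590) = 39590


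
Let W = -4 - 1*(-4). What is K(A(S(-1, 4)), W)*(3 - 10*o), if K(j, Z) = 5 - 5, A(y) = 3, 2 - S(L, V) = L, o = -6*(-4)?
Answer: 0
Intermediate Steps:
o = 24
S(L, V) = 2 - L
W = 0 (W = -4 + 4 = 0)
K(j, Z) = 0
K(A(S(-1, 4)), W)*(3 - 10*o) = 0*(3 - 10*24) = 0*(3 - 240) = 0*(-237) = 0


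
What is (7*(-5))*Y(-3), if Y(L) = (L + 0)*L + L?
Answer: -210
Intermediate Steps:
Y(L) = L + L² (Y(L) = L*L + L = L² + L = L + L²)
(7*(-5))*Y(-3) = (7*(-5))*(-3*(1 - 3)) = -(-105)*(-2) = -35*6 = -210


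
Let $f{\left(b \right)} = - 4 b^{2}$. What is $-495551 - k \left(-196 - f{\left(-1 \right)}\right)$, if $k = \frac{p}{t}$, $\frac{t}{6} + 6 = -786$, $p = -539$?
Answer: $- \frac{4459763}{9} \approx -4.9553 \cdot 10^{5}$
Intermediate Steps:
$t = -4752$ ($t = -36 + 6 \left(-786\right) = -36 - 4716 = -4752$)
$k = \frac{49}{432}$ ($k = - \frac{539}{-4752} = \left(-539\right) \left(- \frac{1}{4752}\right) = \frac{49}{432} \approx 0.11343$)
$-495551 - k \left(-196 - f{\left(-1 \right)}\right) = -495551 - \frac{49 \left(-196 - - 4 \left(-1\right)^{2}\right)}{432} = -495551 - \frac{49 \left(-196 - \left(-4\right) 1\right)}{432} = -495551 - \frac{49 \left(-196 - -4\right)}{432} = -495551 - \frac{49 \left(-196 + 4\right)}{432} = -495551 - \frac{49}{432} \left(-192\right) = -495551 - - \frac{196}{9} = -495551 + \frac{196}{9} = - \frac{4459763}{9}$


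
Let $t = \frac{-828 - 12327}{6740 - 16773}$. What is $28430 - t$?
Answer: $\frac{285225035}{10033} \approx 28429.0$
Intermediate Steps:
$t = \frac{13155}{10033}$ ($t = \frac{-828 - 12327}{-10033} = \left(-13155\right) \left(- \frac{1}{10033}\right) = \frac{13155}{10033} \approx 1.3112$)
$28430 - t = 28430 - \frac{13155}{10033} = \frac{285225035}{10033}$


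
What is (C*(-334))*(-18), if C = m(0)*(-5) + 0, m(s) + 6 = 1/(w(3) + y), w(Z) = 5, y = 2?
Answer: 1232460/7 ≈ 1.7607e+5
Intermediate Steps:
m(s) = -41/7 (m(s) = -6 + 1/(5 + 2) = -6 + 1/7 = -6 + ⅐ = -41/7)
C = 205/7 (C = -41/7*(-5) + 0 = 205/7 + 0 = 205/7 ≈ 29.286)
(C*(-334))*(-18) = ((205/7)*(-334))*(-18) = -68470/7*(-18) = 1232460/7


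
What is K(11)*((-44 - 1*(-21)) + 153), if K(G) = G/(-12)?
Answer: -715/6 ≈ -119.17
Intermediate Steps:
K(G) = -G/12 (K(G) = G*(-1/12) = -G/12)
K(11)*((-44 - 1*(-21)) + 153) = (-1/12*11)*((-44 - 1*(-21)) + 153) = -11*((-44 + 21) + 153)/12 = -11*(-23 + 153)/12 = -11/12*130 = -715/6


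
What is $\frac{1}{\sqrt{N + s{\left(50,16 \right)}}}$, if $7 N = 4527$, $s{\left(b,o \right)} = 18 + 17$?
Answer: $\frac{\sqrt{8351}}{2386} \approx 0.0383$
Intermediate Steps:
$s{\left(b,o \right)} = 35$
$N = \frac{4527}{7}$ ($N = \frac{1}{7} \cdot 4527 = \frac{4527}{7} \approx 646.71$)
$\frac{1}{\sqrt{N + s{\left(50,16 \right)}}} = \frac{1}{\sqrt{\frac{4527}{7} + 35}} = \frac{1}{\sqrt{\frac{4772}{7}}} = \frac{1}{\frac{2}{7} \sqrt{8351}} = \frac{\sqrt{8351}}{2386}$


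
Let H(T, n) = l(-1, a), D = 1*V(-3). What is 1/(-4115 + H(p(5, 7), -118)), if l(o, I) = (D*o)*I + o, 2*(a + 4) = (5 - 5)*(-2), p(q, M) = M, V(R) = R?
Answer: -1/4128 ≈ -0.00024225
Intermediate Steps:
D = -3 (D = 1*(-3) = -3)
a = -4 (a = -4 + ((5 - 5)*(-2))/2 = -4 + (0*(-2))/2 = -4 + (½)*0 = -4 + 0 = -4)
l(o, I) = o - 3*I*o (l(o, I) = (-3*o)*I + o = -3*I*o + o = o - 3*I*o)
H(T, n) = -13 (H(T, n) = -(1 - 3*(-4)) = -(1 + 12) = -1*13 = -13)
1/(-4115 + H(p(5, 7), -118)) = 1/(-4115 - 13) = 1/(-4128) = -1/4128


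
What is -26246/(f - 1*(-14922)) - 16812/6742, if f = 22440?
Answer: -201270119/62973651 ≈ -3.1961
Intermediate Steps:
-26246/(f - 1*(-14922)) - 16812/6742 = -26246/(22440 - 1*(-14922)) - 16812/6742 = -26246/(22440 + 14922) - 16812*1/6742 = -26246/37362 - 8406/3371 = -26246*1/37362 - 8406/3371 = -13123/18681 - 8406/3371 = -201270119/62973651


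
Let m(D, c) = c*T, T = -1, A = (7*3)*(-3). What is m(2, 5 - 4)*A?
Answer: 63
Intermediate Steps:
A = -63 (A = 21*(-3) = -63)
m(D, c) = -c (m(D, c) = c*(-1) = -c)
m(2, 5 - 4)*A = -(5 - 4)*(-63) = -1*1*(-63) = -1*(-63) = 63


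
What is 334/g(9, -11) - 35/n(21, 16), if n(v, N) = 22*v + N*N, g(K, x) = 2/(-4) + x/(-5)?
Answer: 2397525/12206 ≈ 196.42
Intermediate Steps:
g(K, x) = -½ - x/5 (g(K, x) = 2*(-¼) + x*(-⅕) = -½ - x/5)
n(v, N) = N² + 22*v (n(v, N) = 22*v + N² = N² + 22*v)
334/g(9, -11) - 35/n(21, 16) = 334/(-½ - ⅕*(-11)) - 35/(16² + 22*21) = 334/(-½ + 11/5) - 35/(256 + 462) = 334/(17/10) - 35/718 = 334*(10/17) - 35*1/718 = 3340/17 - 35/718 = 2397525/12206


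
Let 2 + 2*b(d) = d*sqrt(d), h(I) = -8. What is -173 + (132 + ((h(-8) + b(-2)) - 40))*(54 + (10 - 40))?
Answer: 1819 - 24*I*sqrt(2) ≈ 1819.0 - 33.941*I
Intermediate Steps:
b(d) = -1 + d**(3/2)/2 (b(d) = -1 + (d*sqrt(d))/2 = -1 + d**(3/2)/2)
-173 + (132 + ((h(-8) + b(-2)) - 40))*(54 + (10 - 40)) = -173 + (132 + ((-8 + (-1 + (-2)**(3/2)/2)) - 40))*(54 + (10 - 40)) = -173 + (132 + ((-8 + (-1 + (-2*I*sqrt(2))/2)) - 40))*(54 - 30) = -173 + (132 + ((-8 + (-1 - I*sqrt(2))) - 40))*24 = -173 + (132 + ((-9 - I*sqrt(2)) - 40))*24 = -173 + (132 + (-49 - I*sqrt(2)))*24 = -173 + (83 - I*sqrt(2))*24 = -173 + (1992 - 24*I*sqrt(2)) = 1819 - 24*I*sqrt(2)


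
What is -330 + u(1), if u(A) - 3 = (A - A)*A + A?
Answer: -326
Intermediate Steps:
u(A) = 3 + A (u(A) = 3 + ((A - A)*A + A) = 3 + (0*A + A) = 3 + (0 + A) = 3 + A)
-330 + u(1) = -330 + (3 + 1) = -330 + 4 = -326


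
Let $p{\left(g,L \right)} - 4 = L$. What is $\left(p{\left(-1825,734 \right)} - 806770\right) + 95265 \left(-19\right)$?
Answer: $-2616067$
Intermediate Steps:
$p{\left(g,L \right)} = 4 + L$
$\left(p{\left(-1825,734 \right)} - 806770\right) + 95265 \left(-19\right) = \left(\left(4 + 734\right) - 806770\right) + 95265 \left(-19\right) = \left(738 - 806770\right) - 1810035 = -806032 - 1810035 = -2616067$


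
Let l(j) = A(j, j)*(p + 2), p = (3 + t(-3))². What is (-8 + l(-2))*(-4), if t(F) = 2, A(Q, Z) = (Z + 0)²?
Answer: -400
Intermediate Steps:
A(Q, Z) = Z²
p = 25 (p = (3 + 2)² = 5² = 25)
l(j) = 27*j² (l(j) = j²*(25 + 2) = j²*27 = 27*j²)
(-8 + l(-2))*(-4) = (-8 + 27*(-2)²)*(-4) = (-8 + 27*4)*(-4) = (-8 + 108)*(-4) = 100*(-4) = -400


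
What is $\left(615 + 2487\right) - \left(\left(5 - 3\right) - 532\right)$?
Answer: $3632$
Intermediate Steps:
$\left(615 + 2487\right) - \left(\left(5 - 3\right) - 532\right) = 3102 - \left(\left(5 - 3\right) - 532\right) = 3102 - \left(2 - 532\right) = 3102 - -530 = 3102 + 530 = 3632$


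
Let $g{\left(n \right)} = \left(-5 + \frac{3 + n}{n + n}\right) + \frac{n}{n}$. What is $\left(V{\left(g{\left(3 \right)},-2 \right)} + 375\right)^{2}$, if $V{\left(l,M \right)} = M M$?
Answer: $143641$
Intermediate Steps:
$g{\left(n \right)} = -4 + \frac{3 + n}{2 n}$ ($g{\left(n \right)} = \left(-5 + \frac{3 + n}{2 n}\right) + 1 = -4 + \frac{3 + n}{2 n}$)
$V{\left(l,M \right)} = M^{2}$
$\left(V{\left(g{\left(3 \right)},-2 \right)} + 375\right)^{2} = \left(\left(-2\right)^{2} + 375\right)^{2} = \left(4 + 375\right)^{2} = 379^{2} = 143641$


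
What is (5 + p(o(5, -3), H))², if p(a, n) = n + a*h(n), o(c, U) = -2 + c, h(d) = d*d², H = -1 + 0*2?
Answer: 1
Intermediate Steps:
H = -1 (H = -1 + 0 = -1)
h(d) = d³
p(a, n) = n + a*n³
(5 + p(o(5, -3), H))² = (5 + (-1 + (-2 + 5)*(-1)³))² = (5 + (-1 + 3*(-1)))² = (5 + (-1 - 3))² = (5 - 4)² = 1² = 1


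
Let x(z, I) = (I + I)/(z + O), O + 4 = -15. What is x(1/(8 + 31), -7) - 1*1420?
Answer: -525127/370 ≈ -1419.3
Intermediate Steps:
O = -19 (O = -4 - 15 = -19)
x(z, I) = 2*I/(-19 + z) (x(z, I) = (I + I)/(z - 19) = (2*I)/(-19 + z) = 2*I/(-19 + z))
x(1/(8 + 31), -7) - 1*1420 = 2*(-7)/(-19 + 1/(8 + 31)) - 1*1420 = 2*(-7)/(-19 + 1/39) - 1420 = 2*(-7)/(-740/39) - 1420 = 2*(-7)*(-39/740) - 1420 = 273/370 - 1420 = -525127/370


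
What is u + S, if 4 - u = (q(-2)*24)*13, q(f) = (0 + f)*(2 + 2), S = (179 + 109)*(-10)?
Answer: -380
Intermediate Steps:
S = -2880 (S = 288*(-10) = -2880)
q(f) = 4*f (q(f) = f*4 = 4*f)
u = 2500 (u = 4 - (4*(-2))*24*13 = 4 - (-8*24)*13 = 4 - (-192)*13 = 4 - 1*(-2496) = 4 + 2496 = 2500)
u + S = 2500 - 2880 = -380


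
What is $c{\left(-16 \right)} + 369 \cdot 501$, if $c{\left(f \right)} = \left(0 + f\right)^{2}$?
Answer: $185125$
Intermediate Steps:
$c{\left(f \right)} = f^{2}$
$c{\left(-16 \right)} + 369 \cdot 501 = \left(-16\right)^{2} + 369 \cdot 501 = 256 + 184869 = 185125$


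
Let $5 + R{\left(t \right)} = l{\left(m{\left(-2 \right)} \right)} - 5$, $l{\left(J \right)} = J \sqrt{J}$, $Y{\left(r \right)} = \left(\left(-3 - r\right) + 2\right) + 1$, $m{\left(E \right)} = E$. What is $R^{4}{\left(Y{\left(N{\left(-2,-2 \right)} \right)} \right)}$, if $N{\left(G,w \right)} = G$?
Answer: $5264 + 7360 i \sqrt{2} \approx 5264.0 + 10409.0 i$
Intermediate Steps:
$Y{\left(r \right)} = - r$ ($Y{\left(r \right)} = \left(-1 - r\right) + 1 = - r$)
$l{\left(J \right)} = J^{\frac{3}{2}}$
$R{\left(t \right)} = -10 - 2 i \sqrt{2}$ ($R{\left(t \right)} = -5 + \left(\left(-2\right)^{\frac{3}{2}} - 5\right) = -5 - \left(5 + 2 i \sqrt{2}\right) = -10 - 2 i \sqrt{2}$)
$R^{4}{\left(Y{\left(N{\left(-2,-2 \right)} \right)} \right)} = \left(-10 - 2 i \sqrt{2}\right)^{4}$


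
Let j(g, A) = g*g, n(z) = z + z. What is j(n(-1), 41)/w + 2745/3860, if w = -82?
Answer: 20965/31652 ≈ 0.66236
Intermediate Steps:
n(z) = 2*z
j(g, A) = g²
j(n(-1), 41)/w + 2745/3860 = (2*(-1))²/(-82) + 2745/3860 = (-2)²*(-1/82) + 2745*(1/3860) = 4*(-1/82) + 549/772 = -2/41 + 549/772 = 20965/31652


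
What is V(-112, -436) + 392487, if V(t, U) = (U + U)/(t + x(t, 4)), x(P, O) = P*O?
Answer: 27474199/70 ≈ 3.9249e+5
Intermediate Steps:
x(P, O) = O*P
V(t, U) = 2*U/(5*t) (V(t, U) = (U + U)/(t + 4*t) = (2*U)/((5*t)) = (2*U)*(1/(5*t)) = 2*U/(5*t))
V(-112, -436) + 392487 = (⅖)*(-436)/(-112) + 392487 = (⅖)*(-436)*(-1/112) + 392487 = 109/70 + 392487 = 27474199/70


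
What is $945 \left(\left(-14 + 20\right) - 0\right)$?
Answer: $5670$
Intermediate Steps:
$945 \left(\left(-14 + 20\right) - 0\right) = 945 \left(6 + 0\right) = 945 \cdot 6 = 5670$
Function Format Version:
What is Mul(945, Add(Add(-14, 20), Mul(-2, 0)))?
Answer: 5670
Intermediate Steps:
Mul(945, Add(Add(-14, 20), Mul(-2, 0))) = Mul(945, Add(6, 0)) = Mul(945, 6) = 5670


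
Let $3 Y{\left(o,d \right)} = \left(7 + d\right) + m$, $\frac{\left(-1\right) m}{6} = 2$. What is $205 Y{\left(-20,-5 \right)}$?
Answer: $- \frac{2050}{3} \approx -683.33$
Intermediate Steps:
$m = -12$ ($m = \left(-6\right) 2 = -12$)
$Y{\left(o,d \right)} = - \frac{5}{3} + \frac{d}{3}$ ($Y{\left(o,d \right)} = \frac{\left(7 + d\right) - 12}{3} = \frac{-5 + d}{3} = - \frac{5}{3} + \frac{d}{3}$)
$205 Y{\left(-20,-5 \right)} = 205 \left(- \frac{5}{3} + \frac{1}{3} \left(-5\right)\right) = 205 \left(- \frac{5}{3} - \frac{5}{3}\right) = 205 \left(- \frac{10}{3}\right) = - \frac{2050}{3}$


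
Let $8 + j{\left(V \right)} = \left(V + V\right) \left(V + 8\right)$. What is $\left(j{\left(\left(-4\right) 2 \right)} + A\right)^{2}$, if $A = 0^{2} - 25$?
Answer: $1089$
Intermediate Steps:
$j{\left(V \right)} = -8 + 2 V \left(8 + V\right)$ ($j{\left(V \right)} = -8 + \left(V + V\right) \left(V + 8\right) = -8 + 2 V \left(8 + V\right)$)
$A = -25$ ($A = 0 - 25 = -25$)
$\left(j{\left(\left(-4\right) 2 \right)} + A\right)^{2} = \left(\left(-8 + 2 \left(\left(-4\right) 2\right)^{2} + 16 \left(\left(-4\right) 2\right)\right) - 25\right)^{2} = \left(\left(-8 + 2 \left(-8\right)^{2} + 16 \left(-8\right)\right) - 25\right)^{2} = \left(\left(-8 + 2 \cdot 64 - 128\right) - 25\right)^{2} = \left(\left(-8 + 128 - 128\right) - 25\right)^{2} = \left(-8 - 25\right)^{2} = \left(-33\right)^{2} = 1089$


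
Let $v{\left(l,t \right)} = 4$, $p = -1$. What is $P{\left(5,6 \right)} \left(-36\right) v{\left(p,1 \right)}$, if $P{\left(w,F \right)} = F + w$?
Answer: $-1584$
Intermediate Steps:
$P{\left(5,6 \right)} \left(-36\right) v{\left(p,1 \right)} = \left(6 + 5\right) \left(-36\right) 4 = 11 \left(-36\right) 4 = \left(-396\right) 4 = -1584$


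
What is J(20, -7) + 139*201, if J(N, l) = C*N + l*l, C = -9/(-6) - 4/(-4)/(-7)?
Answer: 196106/7 ≈ 28015.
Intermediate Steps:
C = 19/14 (C = -9*(-⅙) - 4*(-¼)*(-⅐) = 3/2 + 1*(-⅐) = 3/2 - ⅐ = 19/14 ≈ 1.3571)
J(N, l) = l² + 19*N/14 (J(N, l) = 19*N/14 + l*l = 19*N/14 + l² = l² + 19*N/14)
J(20, -7) + 139*201 = ((-7)² + (19/14)*20) + 139*201 = (49 + 190/7) + 27939 = 533/7 + 27939 = 196106/7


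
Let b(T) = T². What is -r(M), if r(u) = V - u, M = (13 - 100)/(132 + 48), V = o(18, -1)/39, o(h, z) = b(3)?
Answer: -557/780 ≈ -0.71410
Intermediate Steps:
o(h, z) = 9 (o(h, z) = 3² = 9)
V = 3/13 (V = 9/39 = 9*(1/39) = 3/13 ≈ 0.23077)
M = -29/60 (M = -87/180 = -87*1/180 = -29/60 ≈ -0.48333)
r(u) = 3/13 - u
-r(M) = -(3/13 - 1*(-29/60)) = -(3/13 + 29/60) = -1*557/780 = -557/780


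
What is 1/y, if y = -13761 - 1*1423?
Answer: -1/15184 ≈ -6.5859e-5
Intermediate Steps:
y = -15184 (y = -13761 - 1423 = -15184)
1/y = 1/(-15184) = -1/15184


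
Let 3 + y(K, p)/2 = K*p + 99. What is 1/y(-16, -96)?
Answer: 1/3264 ≈ 0.00030637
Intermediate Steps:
y(K, p) = 192 + 2*K*p (y(K, p) = -6 + 2*(K*p + 99) = -6 + 2*(99 + K*p) = -6 + (198 + 2*K*p) = 192 + 2*K*p)
1/y(-16, -96) = 1/(192 + 2*(-16)*(-96)) = 1/(192 + 3072) = 1/3264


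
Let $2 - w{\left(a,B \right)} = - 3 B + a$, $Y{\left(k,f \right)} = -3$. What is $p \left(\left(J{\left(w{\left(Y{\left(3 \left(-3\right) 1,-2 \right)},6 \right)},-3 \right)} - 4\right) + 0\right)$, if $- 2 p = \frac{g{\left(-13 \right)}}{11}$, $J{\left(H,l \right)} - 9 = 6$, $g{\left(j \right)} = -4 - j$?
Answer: $- \frac{9}{2} \approx -4.5$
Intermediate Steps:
$w{\left(a,B \right)} = 2 - a + 3 B$ ($w{\left(a,B \right)} = 2 - \left(- 3 B + a\right) = 2 - \left(a - 3 B\right) = 2 + \left(- a + 3 B\right) = 2 - a + 3 B$)
$J{\left(H,l \right)} = 15$ ($J{\left(H,l \right)} = 9 + 6 = 15$)
$p = - \frac{9}{22}$ ($p = - \frac{\left(-4 - -13\right) \frac{1}{11}}{2} = - \frac{\left(-4 + 13\right) \frac{1}{11}}{2} = - \frac{9 \cdot \frac{1}{11}}{2} = \left(- \frac{1}{2}\right) \frac{9}{11} = - \frac{9}{22} \approx -0.40909$)
$p \left(\left(J{\left(w{\left(Y{\left(3 \left(-3\right) 1,-2 \right)},6 \right)},-3 \right)} - 4\right) + 0\right) = - \frac{9 \left(\left(15 - 4\right) + 0\right)}{22} = - \frac{9 \left(11 + 0\right)}{22} = \left(- \frac{9}{22}\right) 11 = - \frac{9}{2}$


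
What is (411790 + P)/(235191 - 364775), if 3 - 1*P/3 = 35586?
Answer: -305041/129584 ≈ -2.3540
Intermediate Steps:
P = -106749 (P = 9 - 3*35586 = 9 - 106758 = -106749)
(411790 + P)/(235191 - 364775) = (411790 - 106749)/(235191 - 364775) = 305041/(-129584) = 305041*(-1/129584) = -305041/129584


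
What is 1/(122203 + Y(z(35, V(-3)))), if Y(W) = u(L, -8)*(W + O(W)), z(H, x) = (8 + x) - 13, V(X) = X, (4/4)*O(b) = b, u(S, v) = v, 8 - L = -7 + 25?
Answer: 1/122331 ≈ 8.1745e-6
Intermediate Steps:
L = -10 (L = 8 - (-7 + 25) = 8 - 1*18 = 8 - 18 = -10)
O(b) = b
z(H, x) = -5 + x
Y(W) = -16*W (Y(W) = -8*(W + W) = -16*W)
1/(122203 + Y(z(35, V(-3)))) = 1/(122203 - 16*(-5 - 3)) = 1/(122203 - 16*(-8)) = 1/(122203 + 128) = 1/122331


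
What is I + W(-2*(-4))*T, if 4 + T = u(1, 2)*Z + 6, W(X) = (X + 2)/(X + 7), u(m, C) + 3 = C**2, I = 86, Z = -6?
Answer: 250/3 ≈ 83.333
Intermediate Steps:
u(m, C) = -3 + C**2
W(X) = (2 + X)/(7 + X)
T = -4 (T = -4 + ((-3 + 2**2)*(-6) + 6) = -4 + ((-3 + 4)*(-6) + 6) = -4 + (1*(-6) + 6) = -4 + (-6 + 6) = -4 + 0 = -4)
I + W(-2*(-4))*T = 86 + ((2 - 2*(-4))/(7 - 2*(-4)))*(-4) = 86 + ((2 + 8)/(7 + 8))*(-4) = 86 + (10/15)*(-4) = 86 + ((1/15)*10)*(-4) = 86 + (2/3)*(-4) = 86 - 8/3 = 250/3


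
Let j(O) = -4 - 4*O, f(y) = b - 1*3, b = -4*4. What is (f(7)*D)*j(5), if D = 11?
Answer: 5016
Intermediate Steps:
b = -16
f(y) = -19 (f(y) = -16 - 1*3 = -16 - 3 = -19)
(f(7)*D)*j(5) = (-19*11)*(-4 - 4*5) = -209*(-4 - 20) = -209*(-24) = 5016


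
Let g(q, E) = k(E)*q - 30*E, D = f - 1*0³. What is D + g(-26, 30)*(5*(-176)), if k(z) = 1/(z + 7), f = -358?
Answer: 29313634/37 ≈ 7.9226e+5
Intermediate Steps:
k(z) = 1/(7 + z)
D = -358 (D = -358 - 1*0³ = -358 - 1*0 = -358 + 0 = -358)
g(q, E) = -30*E + q/(7 + E) (g(q, E) = q/(7 + E) - 30*E = -30*E + q/(7 + E))
D + g(-26, 30)*(5*(-176)) = -358 + ((-26 - 30*30*(7 + 30))/(7 + 30))*(5*(-176)) = -358 + ((-26 - 30*30*37)/37)*(-880) = -358 + ((-26 - 33300)/37)*(-880) = -358 + ((1/37)*(-33326))*(-880) = -358 - 33326/37*(-880) = -358 + 29326880/37 = 29313634/37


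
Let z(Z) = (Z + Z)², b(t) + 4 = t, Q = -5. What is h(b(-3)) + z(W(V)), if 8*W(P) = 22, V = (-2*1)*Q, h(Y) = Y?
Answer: 93/4 ≈ 23.250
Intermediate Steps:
b(t) = -4 + t
V = 10 (V = -2*1*(-5) = -2*(-5) = 10)
W(P) = 11/4 (W(P) = (⅛)*22 = 11/4)
z(Z) = 4*Z² (z(Z) = (2*Z)² = 4*Z²)
h(b(-3)) + z(W(V)) = (-4 - 3) + 4*(11/4)² = -7 + 4*(121/16) = -7 + 121/4 = 93/4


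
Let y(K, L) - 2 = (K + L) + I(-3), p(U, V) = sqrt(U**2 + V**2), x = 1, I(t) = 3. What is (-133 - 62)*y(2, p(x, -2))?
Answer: -1365 - 195*sqrt(5) ≈ -1801.0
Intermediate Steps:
y(K, L) = 5 + K + L (y(K, L) = 2 + ((K + L) + 3) = 2 + (3 + K + L) = 5 + K + L)
(-133 - 62)*y(2, p(x, -2)) = (-133 - 62)*(5 + 2 + sqrt(1**2 + (-2)**2)) = -195*(5 + 2 + sqrt(1 + 4)) = -195*(5 + 2 + sqrt(5)) = -195*(7 + sqrt(5)) = -1365 - 195*sqrt(5)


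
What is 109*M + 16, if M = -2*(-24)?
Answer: 5248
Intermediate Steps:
M = 48
109*M + 16 = 109*48 + 16 = 5232 + 16 = 5248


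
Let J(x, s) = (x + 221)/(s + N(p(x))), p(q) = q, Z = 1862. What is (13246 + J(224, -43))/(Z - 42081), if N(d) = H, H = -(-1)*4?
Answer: -516149/1568541 ≈ -0.32906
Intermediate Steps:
H = 4 (H = -1*(-4) = 4)
N(d) = 4
J(x, s) = (221 + x)/(4 + s) (J(x, s) = (x + 221)/(s + 4) = (221 + x)/(4 + s))
(13246 + J(224, -43))/(Z - 42081) = (13246 + (221 + 224)/(4 - 43))/(1862 - 42081) = (13246 + 445/(-39))/(-40219) = (13246 - 1/39*445)*(-1/40219) = (13246 - 445/39)*(-1/40219) = (516149/39)*(-1/40219) = -516149/1568541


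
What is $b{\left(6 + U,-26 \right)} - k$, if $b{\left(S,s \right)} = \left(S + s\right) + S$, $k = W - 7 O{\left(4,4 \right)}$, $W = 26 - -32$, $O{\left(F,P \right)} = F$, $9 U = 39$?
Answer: $- \frac{106}{3} \approx -35.333$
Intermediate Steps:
$U = \frac{13}{3}$ ($U = \frac{1}{9} \cdot 39 = \frac{13}{3} \approx 4.3333$)
$W = 58$ ($W = 26 + 32 = 58$)
$k = 30$ ($k = 58 - 28 = 30$)
$b{\left(S,s \right)} = s + 2 S$
$b{\left(6 + U,-26 \right)} - k = \left(-26 + 2 \left(6 + \frac{13}{3}\right)\right) - 30 = \left(-26 + 2 \cdot \frac{31}{3}\right) - 30 = \left(-26 + \frac{62}{3}\right) - 30 = - \frac{16}{3} - 30 = - \frac{106}{3}$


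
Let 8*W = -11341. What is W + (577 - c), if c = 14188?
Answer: -120229/8 ≈ -15029.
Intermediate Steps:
W = -11341/8 (W = (⅛)*(-11341) = -11341/8 ≈ -1417.6)
W + (577 - c) = -11341/8 + (577 - 1*14188) = -11341/8 + (577 - 14188) = -11341/8 - 13611 = -120229/8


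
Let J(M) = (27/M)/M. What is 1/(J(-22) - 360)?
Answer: -484/174213 ≈ -0.0027782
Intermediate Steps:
J(M) = 27/M²
1/(J(-22) - 360) = 1/(27/(-22)² - 360) = 1/(27*(1/484) - 360) = 1/(27/484 - 360) = 1/(-174213/484) = -484/174213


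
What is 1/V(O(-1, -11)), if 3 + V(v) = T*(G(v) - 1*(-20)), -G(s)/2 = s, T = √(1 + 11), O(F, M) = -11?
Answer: 1/7053 + 28*√3/7053 ≈ 0.0070179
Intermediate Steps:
T = 2*√3 (T = √12 = 2*√3 ≈ 3.4641)
G(s) = -2*s
V(v) = -3 + 2*√3*(20 - 2*v) (V(v) = -3 + (2*√3)*(-2*v - 1*(-20)) = -3 + (2*√3)*(-2*v + 20) = -3 + (2*√3)*(20 - 2*v) = -3 + 2*√3*(20 - 2*v))
1/V(O(-1, -11)) = 1/(-3 + 40*√3 - 4*(-11)*√3) = 1/(-3 + 40*√3 + 44*√3) = 1/(-3 + 84*√3)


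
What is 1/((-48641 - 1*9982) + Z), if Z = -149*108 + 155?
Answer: -1/74560 ≈ -1.3412e-5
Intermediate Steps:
Z = -15937 (Z = -16092 + 155 = -15937)
1/((-48641 - 1*9982) + Z) = 1/((-48641 - 1*9982) - 15937) = 1/((-48641 - 9982) - 15937) = 1/(-58623 - 15937) = 1/(-74560) = -1/74560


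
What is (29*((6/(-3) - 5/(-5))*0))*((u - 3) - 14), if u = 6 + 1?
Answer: 0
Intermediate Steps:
u = 7
(29*((6/(-3) - 5/(-5))*0))*((u - 3) - 14) = (29*((6/(-3) - 5/(-5))*0))*((7 - 3) - 14) = (29*((6*(-1/3) - 5*(-1/5))*0))*(4 - 14) = (29*((-2 + 1)*0))*(-10) = (29*(-1*0))*(-10) = (29*0)*(-10) = 0*(-10) = 0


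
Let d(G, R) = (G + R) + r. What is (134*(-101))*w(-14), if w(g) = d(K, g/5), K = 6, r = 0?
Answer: -216544/5 ≈ -43309.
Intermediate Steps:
d(G, R) = G + R (d(G, R) = (G + R) + 0 = G + R)
w(g) = 6 + g/5
(134*(-101))*w(-14) = (134*(-101))*(6 + (1/5)*(-14)) = -13534*(6 - 14/5) = -13534*16/5 = -216544/5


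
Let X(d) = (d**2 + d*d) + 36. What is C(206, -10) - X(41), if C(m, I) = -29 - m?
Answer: -3633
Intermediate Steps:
X(d) = 36 + 2*d**2 (X(d) = (d**2 + d**2) + 36 = 2*d**2 + 36 = 36 + 2*d**2)
C(206, -10) - X(41) = (-29 - 1*206) - (36 + 2*41**2) = (-29 - 206) - (36 + 2*1681) = -235 - (36 + 3362) = -235 - 1*3398 = -235 - 3398 = -3633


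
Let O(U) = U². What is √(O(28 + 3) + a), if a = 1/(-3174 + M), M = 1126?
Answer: √3936254/64 ≈ 31.000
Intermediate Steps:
a = -1/2048 (a = 1/(-3174 + 1126) = 1/(-2048) = -1/2048 ≈ -0.00048828)
√(O(28 + 3) + a) = √((28 + 3)² - 1/2048) = √(31² - 1/2048) = √(961 - 1/2048) = √(1968127/2048) = √3936254/64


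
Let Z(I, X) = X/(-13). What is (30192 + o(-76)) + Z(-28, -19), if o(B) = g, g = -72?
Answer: 391579/13 ≈ 30121.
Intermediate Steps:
Z(I, X) = -X/13 (Z(I, X) = X*(-1/13) = -X/13)
o(B) = -72
(30192 + o(-76)) + Z(-28, -19) = (30192 - 72) - 1/13*(-19) = 30120 + 19/13 = 391579/13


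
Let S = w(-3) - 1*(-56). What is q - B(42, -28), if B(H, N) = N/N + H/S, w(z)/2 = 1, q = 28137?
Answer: 815923/29 ≈ 28135.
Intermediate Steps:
w(z) = 2 (w(z) = 2*1 = 2)
S = 58 (S = 2 - 1*(-56) = 2 + 56 = 58)
B(H, N) = 1 + H/58 (B(H, N) = N/N + H/58 = 1 + H*(1/58) = 1 + H/58)
q - B(42, -28) = 28137 - (1 + (1/58)*42) = 28137 - (1 + 21/29) = 28137 - 1*50/29 = 28137 - 50/29 = 815923/29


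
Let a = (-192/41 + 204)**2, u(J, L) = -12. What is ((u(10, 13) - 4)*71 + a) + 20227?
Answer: 98873555/1681 ≈ 58818.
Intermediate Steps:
a = 66781584/1681 (a = (-192*1/41 + 204)**2 = (-192/41 + 204)**2 = (8172/41)**2 = 66781584/1681 ≈ 39727.)
((u(10, 13) - 4)*71 + a) + 20227 = ((-12 - 4)*71 + 66781584/1681) + 20227 = (-16*71 + 66781584/1681) + 20227 = (-1136 + 66781584/1681) + 20227 = 64871968/1681 + 20227 = 98873555/1681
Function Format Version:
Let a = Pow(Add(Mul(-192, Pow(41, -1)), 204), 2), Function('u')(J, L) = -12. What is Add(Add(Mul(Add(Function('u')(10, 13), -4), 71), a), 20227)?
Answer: Rational(98873555, 1681) ≈ 58818.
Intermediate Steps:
a = Rational(66781584, 1681) (a = Pow(Add(Mul(-192, Rational(1, 41)), 204), 2) = Pow(Add(Rational(-192, 41), 204), 2) = Pow(Rational(8172, 41), 2) = Rational(66781584, 1681) ≈ 39727.)
Add(Add(Mul(Add(Function('u')(10, 13), -4), 71), a), 20227) = Add(Add(Mul(Add(-12, -4), 71), Rational(66781584, 1681)), 20227) = Add(Add(Mul(-16, 71), Rational(66781584, 1681)), 20227) = Add(Add(-1136, Rational(66781584, 1681)), 20227) = Add(Rational(64871968, 1681), 20227) = Rational(98873555, 1681)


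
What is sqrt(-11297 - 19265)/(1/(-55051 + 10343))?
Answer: -44708*I*sqrt(30562) ≈ -7.8158e+6*I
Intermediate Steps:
sqrt(-11297 - 19265)/(1/(-55051 + 10343)) = sqrt(-30562)/(1/(-44708)) = (I*sqrt(30562))/(-1/44708) = (I*sqrt(30562))*(-44708) = -44708*I*sqrt(30562)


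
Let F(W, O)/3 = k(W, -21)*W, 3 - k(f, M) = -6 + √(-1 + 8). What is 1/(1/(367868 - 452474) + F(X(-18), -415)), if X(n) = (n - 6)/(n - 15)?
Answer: 17007814123410/305109659211673 + 1889758262304*√7/305109659211673 ≈ 0.072130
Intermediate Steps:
X(n) = (-6 + n)/(-15 + n)
k(f, M) = 9 - √7 (k(f, M) = 3 - (-6 + √(-1 + 8)) = 3 - (-6 + √7) = 3 + (6 - √7) = 9 - √7)
F(W, O) = 3*W*(9 - √7) (F(W, O) = 3*((9 - √7)*W) = 3*(W*(9 - √7)) = 3*W*(9 - √7))
1/(1/(367868 - 452474) + F(X(-18), -415)) = 1/(1/(367868 - 452474) + 3*((-6 - 18)/(-15 - 18))*(9 - √7)) = 1/(1/(-84606) + 3*(-24/(-33))*(9 - √7)) = 1/(-1/84606 + 3*(-1/33*(-24))*(9 - √7)) = 1/(-1/84606 + 3*(8/11)*(9 - √7)) = 1/(-1/84606 + (216/11 - 24*√7/11)) = 1/(18274885/930666 - 24*√7/11)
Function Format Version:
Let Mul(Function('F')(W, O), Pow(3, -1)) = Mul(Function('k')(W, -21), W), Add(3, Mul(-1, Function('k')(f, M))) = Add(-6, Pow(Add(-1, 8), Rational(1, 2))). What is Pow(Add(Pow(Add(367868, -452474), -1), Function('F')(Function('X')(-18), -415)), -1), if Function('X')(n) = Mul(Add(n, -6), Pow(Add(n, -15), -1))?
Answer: Add(Rational(17007814123410, 305109659211673), Mul(Rational(1889758262304, 305109659211673), Pow(7, Rational(1, 2)))) ≈ 0.072130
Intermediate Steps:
Function('X')(n) = Mul(Pow(Add(-15, n), -1), Add(-6, n)) (Function('X')(n) = Mul(Add(-6, n), Pow(Add(-15, n), -1)) = Mul(Pow(Add(-15, n), -1), Add(-6, n)))
Function('k')(f, M) = Add(9, Mul(-1, Pow(7, Rational(1, 2)))) (Function('k')(f, M) = Add(3, Mul(-1, Add(-6, Pow(Add(-1, 8), Rational(1, 2))))) = Add(3, Mul(-1, Add(-6, Pow(7, Rational(1, 2))))) = Add(3, Add(6, Mul(-1, Pow(7, Rational(1, 2))))) = Add(9, Mul(-1, Pow(7, Rational(1, 2)))))
Function('F')(W, O) = Mul(3, W, Add(9, Mul(-1, Pow(7, Rational(1, 2))))) (Function('F')(W, O) = Mul(3, Mul(Add(9, Mul(-1, Pow(7, Rational(1, 2)))), W)) = Mul(3, Mul(W, Add(9, Mul(-1, Pow(7, Rational(1, 2)))))) = Mul(3, W, Add(9, Mul(-1, Pow(7, Rational(1, 2))))))
Pow(Add(Pow(Add(367868, -452474), -1), Function('F')(Function('X')(-18), -415)), -1) = Pow(Add(Pow(Add(367868, -452474), -1), Mul(3, Mul(Pow(Add(-15, -18), -1), Add(-6, -18)), Add(9, Mul(-1, Pow(7, Rational(1, 2)))))), -1) = Pow(Add(Pow(-84606, -1), Mul(3, Mul(Pow(-33, -1), -24), Add(9, Mul(-1, Pow(7, Rational(1, 2)))))), -1) = Pow(Add(Rational(-1, 84606), Mul(3, Mul(Rational(-1, 33), -24), Add(9, Mul(-1, Pow(7, Rational(1, 2)))))), -1) = Pow(Add(Rational(-1, 84606), Mul(3, Rational(8, 11), Add(9, Mul(-1, Pow(7, Rational(1, 2)))))), -1) = Pow(Add(Rational(-1, 84606), Add(Rational(216, 11), Mul(Rational(-24, 11), Pow(7, Rational(1, 2))))), -1) = Pow(Add(Rational(18274885, 930666), Mul(Rational(-24, 11), Pow(7, Rational(1, 2)))), -1)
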